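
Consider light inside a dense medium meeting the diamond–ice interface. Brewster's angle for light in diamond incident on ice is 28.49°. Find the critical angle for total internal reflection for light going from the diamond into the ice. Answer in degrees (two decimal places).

θ_c ≈ 32.87°

n₂/n₁ = tan 28.49° = 0.5427; the critical angle satisfies sin θ_c = n₂/n₁.
θ_c = arcsin(0.5427) = 32.87°.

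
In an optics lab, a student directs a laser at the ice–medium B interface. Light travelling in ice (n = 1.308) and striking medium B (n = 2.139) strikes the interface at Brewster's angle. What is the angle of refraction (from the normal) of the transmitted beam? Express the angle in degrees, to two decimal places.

tan θ_B = n₂/n₁ = 2.139/1.308 = 1.6353, so θ_B = 58.55°.
Since θ_B + θ_t = 90° at Brewster incidence, θ_t = 90° − 58.55° = 31.45°.

θ_t ≈ 31.45°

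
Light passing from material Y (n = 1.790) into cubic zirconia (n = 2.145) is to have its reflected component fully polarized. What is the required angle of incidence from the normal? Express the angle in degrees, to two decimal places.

θ_B ≈ 50.16°

At Brewster's angle the reflected and refracted rays are perpendicular, which with Snell's law gives tan θ_B = n₂/n₁.
Brewster's condition: tan θ_B = n₂/n₁ = 2.145/1.790 = 1.1983. Taking the arctangent, θ_B = 50.16°.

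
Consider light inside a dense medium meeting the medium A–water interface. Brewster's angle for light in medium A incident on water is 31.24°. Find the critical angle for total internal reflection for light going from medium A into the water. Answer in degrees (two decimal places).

n₂/n₁ = tan 31.24° = 0.6066; the critical angle satisfies sin θ_c = n₂/n₁.
θ_c = arcsin(0.6066) = 37.34°.

θ_c ≈ 37.34°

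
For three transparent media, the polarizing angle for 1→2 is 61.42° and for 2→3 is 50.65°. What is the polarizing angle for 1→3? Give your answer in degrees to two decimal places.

θ_B ≈ 65.93°

n₂/n₁ = tan 61.42° = 1.8357 and n₃/n₂ = tan 50.65° = 1.2196.
So n₃/n₁ = (n₂/n₁)(n₃/n₂) = 1.8357 × 1.2196 = 2.2387.
θ_B(1→3) = arctan(2.2387) = 65.93°.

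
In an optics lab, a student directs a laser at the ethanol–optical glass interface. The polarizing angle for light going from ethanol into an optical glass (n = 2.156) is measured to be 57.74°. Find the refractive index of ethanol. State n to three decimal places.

Full polarization of the reflected beam means tan θ_B = n₂/n₁, where n₁ is the incident medium (ethanol).
n₁ = n₂ / tan θ_B = 2.156 / tan 57.74° = 1.361.

n ≈ 1.361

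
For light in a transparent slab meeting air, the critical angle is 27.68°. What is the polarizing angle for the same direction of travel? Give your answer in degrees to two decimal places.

θ_B ≈ 24.92°

n₂/n₁ = sin θ_c = sin 27.68° = 0.4645.
tan θ_B equals the same ratio, so θ_B = arctan(0.4645) = 24.92°.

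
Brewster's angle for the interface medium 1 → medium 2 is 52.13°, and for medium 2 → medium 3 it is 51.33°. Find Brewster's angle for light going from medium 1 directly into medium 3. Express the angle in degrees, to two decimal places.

θ_B ≈ 58.10°

Each Brewster angle gives a ratio: n₂/n₁ = tan 52.13° = 1.2859, n₃/n₂ = tan 51.33° = 1.2495.
n₃/n₁ = 1.6068. Then tan θ_B(1→3) = n₃/n₁, so θ_B(1→3) = arctan(1.6068) = 58.10°.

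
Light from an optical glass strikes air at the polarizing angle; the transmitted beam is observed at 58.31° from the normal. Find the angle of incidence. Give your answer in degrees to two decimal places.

θ_B ≈ 31.69°

At Brewster's angle the reflected and refracted rays are perpendicular, so θ_B + θ_t = 90°.
θ_B = 90° − 58.31° = 31.69°.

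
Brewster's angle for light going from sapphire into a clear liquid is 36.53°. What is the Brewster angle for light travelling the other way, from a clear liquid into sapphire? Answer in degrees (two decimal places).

Reversing the direction swaps n₁ and n₂, so tan θ_B' = 1/tan θ_B and θ_B' = 90° − θ_B.
Hence θ_B' = 90° − 36.53° = 53.47°.

θ_B' ≈ 53.47°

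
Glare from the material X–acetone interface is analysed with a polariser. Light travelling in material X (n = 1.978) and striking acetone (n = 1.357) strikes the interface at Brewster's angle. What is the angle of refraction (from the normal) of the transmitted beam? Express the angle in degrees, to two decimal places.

θ_B = arctan(n₂/n₁) = arctan(1.357/1.978) = 34.45°.
At Brewster's angle the reflected and refracted rays are perpendicular, so θ_t = 90° − θ_B = 90° − 34.45° = 55.55°.

θ_t ≈ 55.55°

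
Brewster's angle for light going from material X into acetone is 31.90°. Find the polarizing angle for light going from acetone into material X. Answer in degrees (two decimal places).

θ_B' ≈ 58.10°

The two Brewster angles are complementary: θ_B' = 90° − θ_B = 90° − 31.90° = 58.10°.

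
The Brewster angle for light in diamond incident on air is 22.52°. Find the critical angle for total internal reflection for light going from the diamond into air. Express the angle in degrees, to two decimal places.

θ_c ≈ 24.50°

n₂/n₁ = tan 22.52° = 0.4146; the critical angle satisfies sin θ_c = n₂/n₁.
θ_c = arcsin(0.4146) = 24.50°.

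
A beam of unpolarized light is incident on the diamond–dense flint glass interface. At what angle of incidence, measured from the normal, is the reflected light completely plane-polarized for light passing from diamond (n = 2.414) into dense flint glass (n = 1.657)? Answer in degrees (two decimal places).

θ_B ≈ 34.47°

At Brewster's angle the reflected and refracted rays are perpendicular, which with Snell's law gives tan θ_B = n₂/n₁.
tan θ_B = n₂/n₁ = 1.657/2.414 = 0.6864.
θ_B = arctan(0.6864) = 34.47°.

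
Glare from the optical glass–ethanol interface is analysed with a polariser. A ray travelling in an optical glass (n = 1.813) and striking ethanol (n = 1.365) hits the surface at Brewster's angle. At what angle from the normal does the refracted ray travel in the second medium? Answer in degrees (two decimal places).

First find Brewster's angle: tan θ_B = 1.365/1.813 = 0.7529, giving θ_B = 36.98°.
The refracted ray is perpendicular to the reflected ray, so θ_t = 90° − θ_B = 53.02°.

θ_t ≈ 53.02°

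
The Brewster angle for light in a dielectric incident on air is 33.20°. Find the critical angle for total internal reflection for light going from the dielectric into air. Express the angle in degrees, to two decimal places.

n₂/n₁ = tan 33.20° = 0.6544; the critical angle satisfies sin θ_c = n₂/n₁.
θ_c = arcsin(0.6544) = 40.87°.

θ_c ≈ 40.87°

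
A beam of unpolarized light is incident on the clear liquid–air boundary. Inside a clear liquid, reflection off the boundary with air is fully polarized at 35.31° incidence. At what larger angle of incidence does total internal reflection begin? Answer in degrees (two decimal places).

θ_c ≈ 45.10°

tan θ_B = n₂/n₁ = tan 35.31° = 0.7083.
Total internal reflection: sin θ_c = n₂/n₁ = 0.7083.
θ_c = arcsin(0.7083) = 45.10°.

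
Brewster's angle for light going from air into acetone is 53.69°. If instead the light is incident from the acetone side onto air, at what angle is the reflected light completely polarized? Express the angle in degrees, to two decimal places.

tan θ_B' = n₁/n₂ = 1/tan θ_B, so θ_B' = 90° − θ_B.
θ_B' = 90° − 53.69° = 36.31°.

θ_B' ≈ 36.31°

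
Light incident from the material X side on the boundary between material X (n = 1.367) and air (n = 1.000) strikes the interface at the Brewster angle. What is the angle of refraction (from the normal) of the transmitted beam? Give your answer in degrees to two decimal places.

θ_t ≈ 53.81°

tan θ_B = n₂/n₁ = 1.000/1.367 = 0.7315, so θ_B = 36.19°.
The refracted ray is perpendicular to the reflected ray, so θ_t = 90° − θ_B = 53.81°.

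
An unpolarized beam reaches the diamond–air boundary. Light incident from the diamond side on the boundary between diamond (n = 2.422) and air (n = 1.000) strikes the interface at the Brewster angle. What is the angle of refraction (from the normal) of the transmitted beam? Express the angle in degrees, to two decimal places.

tan θ_B = n₂/n₁ = 1.000/2.422 = 0.4129, so θ_B = 22.43°.
The refracted ray is perpendicular to the reflected ray, so θ_t = 90° − θ_B = 67.57°.

θ_t ≈ 67.57°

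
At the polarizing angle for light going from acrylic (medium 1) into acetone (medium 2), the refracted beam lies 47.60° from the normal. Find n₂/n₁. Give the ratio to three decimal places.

θ_B + θ_t = 90°, so θ_B = 90° − 47.60° = 42.40°.
Then n₂/n₁ = tan θ_B = tan 42.40° = 0.913.

n₂/n₁ ≈ 0.913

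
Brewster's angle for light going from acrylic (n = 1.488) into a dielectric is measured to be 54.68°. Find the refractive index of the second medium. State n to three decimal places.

n ≈ 2.100

Full polarization of the reflected beam means tan θ_B = n₂/n₁, where n₁ is the incident medium (acrylic).
n₂ = n₁ tan θ_B = 1.488 × tan 54.68° = 2.100.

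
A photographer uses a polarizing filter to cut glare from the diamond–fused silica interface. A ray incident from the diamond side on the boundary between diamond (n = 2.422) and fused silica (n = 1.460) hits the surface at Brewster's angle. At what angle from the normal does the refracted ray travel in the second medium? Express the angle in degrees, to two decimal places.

tan θ_B = n₂/n₁ = 1.460/2.422 = 0.6028, so θ_B = 31.08°.
At Brewster's angle the reflected and refracted rays are perpendicular, so θ_t = 90° − θ_B = 90° − 31.08° = 58.92°.

θ_t ≈ 58.92°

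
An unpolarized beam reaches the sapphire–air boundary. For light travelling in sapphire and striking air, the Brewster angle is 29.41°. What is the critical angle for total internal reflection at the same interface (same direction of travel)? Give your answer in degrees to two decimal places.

θ_c ≈ 34.31°

From Brewster, n₂/n₁ = tan θ_B = tan 29.41° = 0.5637.
Then sin θ_c = n₂/n₁ = 0.5637, so θ_c = arcsin 0.5637 = 34.31°.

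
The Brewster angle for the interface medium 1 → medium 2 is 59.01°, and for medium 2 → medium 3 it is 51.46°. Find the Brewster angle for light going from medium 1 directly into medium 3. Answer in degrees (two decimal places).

n₂/n₁ = tan 59.01° = 1.6649 and n₃/n₂ = tan 51.46° = 1.2554.
So n₃/n₁ = (n₂/n₁)(n₃/n₂) = 1.6649 × 1.2554 = 2.0901.
θ_B(1→3) = arctan(2.0901) = 64.43°.

θ_B ≈ 64.43°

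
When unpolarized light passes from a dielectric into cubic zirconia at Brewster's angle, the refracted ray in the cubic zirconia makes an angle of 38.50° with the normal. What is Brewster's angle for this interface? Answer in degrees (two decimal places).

θ_B ≈ 51.50°

Since the reflected and refracted rays are at right angles at the polarizing angle, θ_B + θ_t = 90°.
So θ_B = 90° − θ_t = 90° − 38.50° = 51.50°.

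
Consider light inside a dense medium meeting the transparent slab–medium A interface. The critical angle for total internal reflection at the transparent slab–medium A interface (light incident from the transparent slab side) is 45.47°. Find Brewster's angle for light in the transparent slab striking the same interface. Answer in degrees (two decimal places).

At the critical angle sin θ_c = n₂/n₁, giving n₂/n₁ = sin 45.47° = 0.7129.
Then tan θ_B = n₂/n₁ = 0.7129, so θ_B = arctan 0.7129 = 35.48°.

θ_B ≈ 35.48°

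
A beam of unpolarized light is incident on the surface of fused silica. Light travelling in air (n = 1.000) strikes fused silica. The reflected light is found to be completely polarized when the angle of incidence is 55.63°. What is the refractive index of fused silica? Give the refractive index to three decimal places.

n ≈ 1.462

Full polarization of the reflected beam means tan θ_B = n₂/n₁, where n₁ is the incident medium (air).
n₂ = n₁ tan θ_B = 1.000 × tan 55.63° = 1.462.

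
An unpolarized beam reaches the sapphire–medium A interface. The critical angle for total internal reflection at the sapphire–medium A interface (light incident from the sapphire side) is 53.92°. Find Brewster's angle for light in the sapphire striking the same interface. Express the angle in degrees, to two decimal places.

n₂/n₁ = sin θ_c = sin 53.92° = 0.8082.
tan θ_B equals the same ratio, so θ_B = arctan(0.8082) = 38.94°.

θ_B ≈ 38.94°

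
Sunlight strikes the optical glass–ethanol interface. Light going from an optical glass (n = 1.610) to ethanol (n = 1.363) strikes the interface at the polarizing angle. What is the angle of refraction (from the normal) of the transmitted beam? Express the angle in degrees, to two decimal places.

tan θ_B = n₂/n₁ = 1.363/1.610 = 0.8466, so θ_B = 40.25°.
At Brewster's angle the reflected and refracted rays are perpendicular, so θ_t = 90° − θ_B = 90° − 40.25° = 49.75°.

θ_t ≈ 49.75°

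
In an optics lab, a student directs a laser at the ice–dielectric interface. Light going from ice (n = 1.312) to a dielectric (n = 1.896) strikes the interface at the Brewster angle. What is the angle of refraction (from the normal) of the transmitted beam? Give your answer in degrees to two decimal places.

θ_t ≈ 34.68°

First find Brewster's angle: tan θ_B = 1.896/1.312 = 1.4451, giving θ_B = 55.32°.
Since θ_B + θ_t = 90° at Brewster incidence, θ_t = 90° − 55.32° = 34.68°.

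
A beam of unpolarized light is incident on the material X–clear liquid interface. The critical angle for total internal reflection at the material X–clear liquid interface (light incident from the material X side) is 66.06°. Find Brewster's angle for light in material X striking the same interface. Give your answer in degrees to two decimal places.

n₂/n₁ = sin θ_c = sin 66.06° = 0.9140.
tan θ_B equals the same ratio, so θ_B = arctan(0.9140) = 42.43°.

θ_B ≈ 42.43°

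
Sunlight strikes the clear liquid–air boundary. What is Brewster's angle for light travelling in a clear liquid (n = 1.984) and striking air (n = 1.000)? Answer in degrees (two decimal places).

At Brewster's angle the reflected and refracted rays are perpendicular, which with Snell's law gives tan θ_B = n₂/n₁.
Brewster's condition: tan θ_B = n₂/n₁ = 1.000/1.984 = 0.5040. Taking the arctangent, θ_B = 26.75°.

θ_B ≈ 26.75°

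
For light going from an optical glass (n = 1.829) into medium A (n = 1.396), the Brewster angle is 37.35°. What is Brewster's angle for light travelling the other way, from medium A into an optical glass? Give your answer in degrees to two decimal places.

θ_B' ≈ 52.65°

Reversing the direction swaps n₁ and n₂, so tan θ_B' = 1/tan θ_B and θ_B' = 90° − θ_B.
Hence θ_B' = 90° − 37.35° = 52.65°.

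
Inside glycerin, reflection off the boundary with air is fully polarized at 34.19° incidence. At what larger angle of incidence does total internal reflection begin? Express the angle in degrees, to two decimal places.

θ_c ≈ 42.79°

tan θ_B = n₂/n₁ = tan 34.19° = 0.6793.
Total internal reflection: sin θ_c = n₂/n₁ = 0.6793.
θ_c = arcsin(0.6793) = 42.79°.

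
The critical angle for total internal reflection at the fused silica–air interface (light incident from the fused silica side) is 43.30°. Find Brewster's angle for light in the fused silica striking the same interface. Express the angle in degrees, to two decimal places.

n₂/n₁ = sin θ_c = sin 43.30° = 0.6858.
tan θ_B equals the same ratio, so θ_B = arctan(0.6858) = 34.44°.

θ_B ≈ 34.44°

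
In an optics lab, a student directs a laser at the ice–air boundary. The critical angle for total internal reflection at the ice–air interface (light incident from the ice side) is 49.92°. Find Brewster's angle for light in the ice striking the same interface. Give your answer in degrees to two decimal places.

n₂/n₁ = sin θ_c = sin 49.92° = 0.7651.
tan θ_B equals the same ratio, so θ_B = arctan(0.7651) = 37.42°.

θ_B ≈ 37.42°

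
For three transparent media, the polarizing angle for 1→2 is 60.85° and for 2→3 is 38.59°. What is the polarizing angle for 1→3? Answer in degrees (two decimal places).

θ_B ≈ 55.05°

tan θ_B(1→2) = n₂/n₁ = tan 60.85° = 1.7930.
tan θ_B(2→3) = n₃/n₂ = tan 38.59° = 0.7980.
n₃/n₁ = 1.4308. Then tan θ_B(1→3) = n₃/n₁, so θ_B(1→3) = arctan(1.4308) = 55.05°.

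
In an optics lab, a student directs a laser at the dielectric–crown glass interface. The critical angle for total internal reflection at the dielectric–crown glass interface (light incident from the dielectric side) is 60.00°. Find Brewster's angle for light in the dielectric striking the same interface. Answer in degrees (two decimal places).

θ_B ≈ 40.89°

sin θ_c = n₂/n₁, so n₂/n₁ = sin 60.00° = 0.8660.
Brewster: tan θ_B = n₂/n₁ = 0.8660.
θ_B = arctan(0.8660) = 40.89°.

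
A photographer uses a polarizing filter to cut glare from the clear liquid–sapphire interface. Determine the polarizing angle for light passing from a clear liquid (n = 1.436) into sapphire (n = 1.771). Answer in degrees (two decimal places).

θ_B ≈ 50.96°

tan θ_B = n₂/n₁ = 1.771/1.436 = 1.2333.
θ_B = arctan(1.2333) = 50.96°.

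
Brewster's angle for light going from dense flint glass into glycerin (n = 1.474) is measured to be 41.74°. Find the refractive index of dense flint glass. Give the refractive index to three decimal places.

Brewster's law: tan θ_B = n₂/n₁ (light incident in dense flint glass, refracted into glycerin).
n₁ = n₂ / tan θ_B = 1.474 / tan 41.74° = 1.652.

n ≈ 1.652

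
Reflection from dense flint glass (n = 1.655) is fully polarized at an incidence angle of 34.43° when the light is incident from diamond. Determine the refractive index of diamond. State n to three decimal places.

At the Brewster angle, tan θ_B = n₂/n₁ with n₁ on the incident side (diamond) and n₂ on the transmitted side (dense flint glass).
n₁ = n₂ / tan θ_B = 1.655 / tan 34.43° = 2.414.

n ≈ 2.414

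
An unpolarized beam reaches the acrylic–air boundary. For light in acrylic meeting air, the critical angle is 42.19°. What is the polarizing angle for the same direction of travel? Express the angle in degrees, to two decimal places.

sin θ_c = n₂/n₁, so n₂/n₁ = sin 42.19° = 0.6716.
Brewster: tan θ_B = n₂/n₁ = 0.6716.
θ_B = arctan(0.6716) = 33.88°.

θ_B ≈ 33.88°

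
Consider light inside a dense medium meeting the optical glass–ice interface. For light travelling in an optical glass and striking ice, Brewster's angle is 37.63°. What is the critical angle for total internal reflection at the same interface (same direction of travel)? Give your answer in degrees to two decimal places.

θ_c ≈ 50.44°

tan θ_B = n₂/n₁ = tan 37.63° = 0.7709.
Total internal reflection: sin θ_c = n₂/n₁ = 0.7709.
θ_c = arcsin(0.7709) = 50.44°.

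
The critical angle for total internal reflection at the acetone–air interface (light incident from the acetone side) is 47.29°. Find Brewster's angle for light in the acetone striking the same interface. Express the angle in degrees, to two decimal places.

θ_B ≈ 36.31°

n₂/n₁ = sin θ_c = sin 47.29° = 0.7348.
tan θ_B equals the same ratio, so θ_B = arctan(0.7348) = 36.31°.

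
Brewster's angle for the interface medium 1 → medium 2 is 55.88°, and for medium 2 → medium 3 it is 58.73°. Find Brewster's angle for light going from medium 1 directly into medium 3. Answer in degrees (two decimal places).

θ_B ≈ 67.63°

tan θ_B(1→2) = n₂/n₁ = tan 55.88° = 1.4759.
tan θ_B(2→3) = n₃/n₂ = tan 58.73° = 1.6467.
So n₃/n₁ = (n₂/n₁)(n₃/n₂) = 1.4759 × 1.6467 = 2.4303.
θ_B(1→3) = arctan(2.4303) = 67.63°.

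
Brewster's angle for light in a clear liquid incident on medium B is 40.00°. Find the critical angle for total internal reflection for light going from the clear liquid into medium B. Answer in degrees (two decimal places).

θ_c ≈ 57.05°

tan θ_B = n₂/n₁ = tan 40.00° = 0.8391.
Total internal reflection: sin θ_c = n₂/n₁ = 0.8391.
θ_c = arcsin(0.8391) = 57.05°.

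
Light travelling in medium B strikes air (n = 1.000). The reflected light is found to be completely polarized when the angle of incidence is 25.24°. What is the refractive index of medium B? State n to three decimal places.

Brewster's law: tan θ_B = n₂/n₁ (light incident in medium B, refracted into air).
n₁ = n₂ / tan θ_B = 1.000 / tan 25.24° = 2.121.

n ≈ 2.121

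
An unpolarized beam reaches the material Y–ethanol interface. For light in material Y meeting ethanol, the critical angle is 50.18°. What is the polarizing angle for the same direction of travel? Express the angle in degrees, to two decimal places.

n₂/n₁ = sin θ_c = sin 50.18° = 0.7681.
tan θ_B equals the same ratio, so θ_B = arctan(0.7681) = 37.53°.

θ_B ≈ 37.53°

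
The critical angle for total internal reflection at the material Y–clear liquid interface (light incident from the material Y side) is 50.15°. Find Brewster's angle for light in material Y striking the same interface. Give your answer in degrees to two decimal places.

sin θ_c = n₂/n₁, so n₂/n₁ = sin 50.15° = 0.7677.
Brewster: tan θ_B = n₂/n₁ = 0.7677.
θ_B = arctan(0.7677) = 37.51°.

θ_B ≈ 37.51°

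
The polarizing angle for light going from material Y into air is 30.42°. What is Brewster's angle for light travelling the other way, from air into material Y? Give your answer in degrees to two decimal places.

θ_B' ≈ 59.58°

Reversing the direction swaps n₁ and n₂, so tan θ_B' = 1/tan θ_B and θ_B' = 90° − θ_B.
Hence θ_B' = 90° − 30.42° = 59.58°.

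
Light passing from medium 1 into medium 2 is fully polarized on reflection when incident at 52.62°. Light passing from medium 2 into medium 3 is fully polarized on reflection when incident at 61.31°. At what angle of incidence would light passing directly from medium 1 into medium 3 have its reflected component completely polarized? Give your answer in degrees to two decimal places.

θ_B ≈ 67.31°

tan θ_B(1→2) = n₂/n₁ = tan 52.62° = 1.3089.
tan θ_B(2→3) = n₃/n₂ = tan 61.31° = 1.8273.
n₃/n₁ = 2.3917. Then tan θ_B(1→3) = n₃/n₁, so θ_B(1→3) = arctan(2.3917) = 67.31°.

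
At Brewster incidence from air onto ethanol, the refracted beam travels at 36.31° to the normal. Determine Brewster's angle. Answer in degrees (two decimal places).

At Brewster's angle the reflected and refracted rays are perpendicular, so θ_B + θ_t = 90°.
θ_B = 90° − 36.31° = 53.69°.

θ_B ≈ 53.69°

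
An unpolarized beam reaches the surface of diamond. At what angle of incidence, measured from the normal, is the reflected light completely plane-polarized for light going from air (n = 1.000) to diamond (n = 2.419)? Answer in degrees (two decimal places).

θ_B ≈ 67.54°

Brewster's condition: tan θ_B = n₂/n₁ = 2.419/1.000 = 2.4190. Taking the arctangent, θ_B = 67.54°.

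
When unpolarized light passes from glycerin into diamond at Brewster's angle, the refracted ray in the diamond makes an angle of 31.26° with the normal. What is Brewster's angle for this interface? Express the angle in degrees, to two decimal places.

θ_B ≈ 58.74°

Since the reflected and refracted rays are at right angles at the polarizing angle, θ_B + θ_t = 90°.
θ_B = 90° − 31.26° = 58.74°.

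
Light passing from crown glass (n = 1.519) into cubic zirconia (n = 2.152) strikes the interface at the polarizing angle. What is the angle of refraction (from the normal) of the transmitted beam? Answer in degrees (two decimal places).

θ_B = arctan(n₂/n₁) = arctan(2.152/1.519) = 54.78°.
At Brewster's angle the reflected and refracted rays are perpendicular, so θ_t = 90° − θ_B = 90° − 54.78° = 35.22°.

θ_t ≈ 35.22°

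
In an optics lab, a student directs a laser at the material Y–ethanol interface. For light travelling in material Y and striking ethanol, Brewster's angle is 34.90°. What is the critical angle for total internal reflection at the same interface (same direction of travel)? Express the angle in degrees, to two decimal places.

θ_c ≈ 44.24°

n₂/n₁ = tan 34.90° = 0.6976; the critical angle satisfies sin θ_c = n₂/n₁.
θ_c = arcsin(0.6976) = 44.24°.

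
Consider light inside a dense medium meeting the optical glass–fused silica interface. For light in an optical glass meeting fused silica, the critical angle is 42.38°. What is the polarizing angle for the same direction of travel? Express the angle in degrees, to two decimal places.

n₂/n₁ = sin θ_c = sin 42.38° = 0.6740.
tan θ_B equals the same ratio, so θ_B = arctan(0.6740) = 33.98°.

θ_B ≈ 33.98°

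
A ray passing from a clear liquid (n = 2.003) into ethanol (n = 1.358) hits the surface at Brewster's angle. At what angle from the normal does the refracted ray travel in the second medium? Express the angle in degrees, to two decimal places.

θ_B = arctan(n₂/n₁) = arctan(1.358/2.003) = 34.14°.
The refracted ray is perpendicular to the reflected ray, so θ_t = 90° − θ_B = 55.86°.

θ_t ≈ 55.86°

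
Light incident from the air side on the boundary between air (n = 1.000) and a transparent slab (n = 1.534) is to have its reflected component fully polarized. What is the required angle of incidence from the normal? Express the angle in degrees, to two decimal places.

tan θ_B = n₂/n₁ = 1.534/1.000 = 1.5340.
θ_B = arctan(1.5340) = 56.90°.

θ_B ≈ 56.90°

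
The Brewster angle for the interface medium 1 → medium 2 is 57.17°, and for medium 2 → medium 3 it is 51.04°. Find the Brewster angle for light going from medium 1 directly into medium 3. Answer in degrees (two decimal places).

n₂/n₁ = tan 57.17° = 1.5499 and n₃/n₂ = tan 51.04° = 1.2367.
Multiplying, n₃/n₁ = 1.5499 × 1.2367 = 1.9167, and θ_B(1→3) = arctan 1.9167 = 62.45°.

θ_B ≈ 62.45°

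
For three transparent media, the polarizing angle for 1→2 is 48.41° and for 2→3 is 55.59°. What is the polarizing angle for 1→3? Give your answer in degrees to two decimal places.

θ_B ≈ 58.70°

Each Brewster angle gives a ratio: n₂/n₁ = tan 48.41° = 1.1267, n₃/n₂ = tan 55.59° = 1.4599.
Multiplying, n₃/n₁ = 1.1267 × 1.4599 = 1.6449, and θ_B(1→3) = arctan 1.6449 = 58.70°.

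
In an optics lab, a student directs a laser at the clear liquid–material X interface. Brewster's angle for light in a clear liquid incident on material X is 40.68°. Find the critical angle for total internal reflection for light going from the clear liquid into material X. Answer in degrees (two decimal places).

From Brewster, n₂/n₁ = tan θ_B = tan 40.68° = 0.8595.
Then sin θ_c = n₂/n₁ = 0.8595, so θ_c = arcsin 0.8595 = 59.26°.

θ_c ≈ 59.26°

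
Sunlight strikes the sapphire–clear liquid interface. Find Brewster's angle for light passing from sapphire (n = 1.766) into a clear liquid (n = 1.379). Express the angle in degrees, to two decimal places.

θ_B ≈ 37.98°

At Brewster's angle the reflected and refracted rays are perpendicular, which with Snell's law gives tan θ_B = n₂/n₁.
Brewster's condition: tan θ_B = n₂/n₁ = 1.379/1.766 = 0.7809.
θ_B = arctan(0.7809) = 37.98°.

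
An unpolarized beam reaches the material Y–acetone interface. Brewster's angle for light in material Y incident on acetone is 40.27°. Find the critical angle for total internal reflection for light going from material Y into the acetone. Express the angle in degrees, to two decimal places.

θ_c ≈ 57.90°

tan θ_B = n₂/n₁ = tan 40.27° = 0.8472.
Total internal reflection: sin θ_c = n₂/n₁ = 0.8472.
θ_c = arcsin(0.8472) = 57.90°.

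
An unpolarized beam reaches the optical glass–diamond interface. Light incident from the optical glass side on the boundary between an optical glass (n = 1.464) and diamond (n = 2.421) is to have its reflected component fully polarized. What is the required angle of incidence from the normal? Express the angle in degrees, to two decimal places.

Here n₂/n₁ = 2.421/1.464 = 1.6537, and Brewster's law gives tan θ_B = n₂/n₁. Taking the arctangent, θ_B = 58.84°.

θ_B ≈ 58.84°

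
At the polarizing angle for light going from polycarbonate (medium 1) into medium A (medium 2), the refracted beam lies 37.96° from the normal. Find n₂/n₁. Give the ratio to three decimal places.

θ_B + θ_t = 90°, so θ_B = 90° − 37.96° = 52.04°.
Then n₂/n₁ = tan θ_B = tan 52.04° = 1.282.

n₂/n₁ ≈ 1.282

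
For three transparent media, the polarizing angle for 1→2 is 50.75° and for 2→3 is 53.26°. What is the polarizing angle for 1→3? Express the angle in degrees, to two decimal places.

θ_B ≈ 58.62°

Each Brewster angle gives a ratio: n₂/n₁ = tan 50.75° = 1.2239, n₃/n₂ = tan 53.26° = 1.3397.
Multiplying, n₃/n₁ = 1.2239 × 1.3397 = 1.6396, and θ_B(1→3) = arctan 1.6396 = 58.62°.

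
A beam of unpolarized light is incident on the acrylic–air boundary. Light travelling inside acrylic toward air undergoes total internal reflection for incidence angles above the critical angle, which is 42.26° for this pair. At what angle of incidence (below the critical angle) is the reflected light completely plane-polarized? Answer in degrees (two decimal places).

θ_B ≈ 33.92°

sin θ_c = n₂/n₁, so n₂/n₁ = sin 42.26° = 0.6725.
Brewster: tan θ_B = n₂/n₁ = 0.6725.
θ_B = arctan(0.6725) = 33.92°.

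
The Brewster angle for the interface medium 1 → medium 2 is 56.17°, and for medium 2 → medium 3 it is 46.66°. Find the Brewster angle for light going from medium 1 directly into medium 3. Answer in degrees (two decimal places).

n₂/n₁ = tan 56.17° = 1.4921 and n₃/n₂ = tan 46.66° = 1.0597.
Multiplying, n₃/n₁ = 1.4921 × 1.0597 = 1.5812, and θ_B(1→3) = arctan 1.5812 = 57.69°.

θ_B ≈ 57.69°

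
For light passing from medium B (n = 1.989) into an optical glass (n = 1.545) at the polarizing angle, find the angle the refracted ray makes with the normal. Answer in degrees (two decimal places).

θ_B = arctan(n₂/n₁) = arctan(1.545/1.989) = 37.84°.
At Brewster's angle the reflected and refracted rays are perpendicular, so θ_t = 90° − θ_B = 90° − 37.84° = 52.16°.

θ_t ≈ 52.16°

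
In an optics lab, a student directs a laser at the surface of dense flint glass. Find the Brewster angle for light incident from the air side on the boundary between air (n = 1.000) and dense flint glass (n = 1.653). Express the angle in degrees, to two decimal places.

θ_B ≈ 58.83°

tan θ_B = n₂/n₁ = 1.653/1.000 = 1.6530. Taking the arctangent, θ_B = 58.83°.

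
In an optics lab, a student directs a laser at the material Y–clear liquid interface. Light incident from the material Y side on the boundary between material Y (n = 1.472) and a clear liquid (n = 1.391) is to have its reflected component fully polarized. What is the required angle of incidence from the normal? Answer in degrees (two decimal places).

θ_B ≈ 43.38°

The reflected p-component vanishes when tan θ_B = n₂/n₁.
tan θ_B = n₂/n₁ = 1.391/1.472 = 0.9450.
θ_B = arctan(0.9450) = 43.38°.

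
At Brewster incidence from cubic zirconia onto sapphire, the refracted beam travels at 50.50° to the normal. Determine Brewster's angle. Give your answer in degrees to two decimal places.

Brewster's condition makes the reflected and refracted beams perpendicular: θ_B + θ_t = 90°.
So θ_B = 90° − θ_t = 90° − 50.50° = 39.50°.

θ_B ≈ 39.50°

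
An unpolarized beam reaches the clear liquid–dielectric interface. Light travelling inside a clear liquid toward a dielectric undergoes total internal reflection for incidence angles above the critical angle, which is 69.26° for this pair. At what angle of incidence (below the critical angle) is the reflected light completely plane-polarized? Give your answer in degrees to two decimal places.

θ_B ≈ 43.08°

sin θ_c = n₂/n₁, so n₂/n₁ = sin 69.26° = 0.9352.
Brewster: tan θ_B = n₂/n₁ = 0.9352.
θ_B = arctan(0.9352) = 43.08°.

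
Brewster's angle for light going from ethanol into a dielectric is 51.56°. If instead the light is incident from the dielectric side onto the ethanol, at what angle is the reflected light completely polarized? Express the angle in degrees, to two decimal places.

Reversing the direction swaps n₁ and n₂, so tan θ_B' = 1/tan θ_B and θ_B' = 90° − θ_B.
Hence θ_B' = 90° − 51.56° = 38.44°.

θ_B' ≈ 38.44°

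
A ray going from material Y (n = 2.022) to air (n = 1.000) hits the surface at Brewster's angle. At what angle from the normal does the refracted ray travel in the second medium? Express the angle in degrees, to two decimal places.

First find Brewster's angle: tan θ_B = 1.000/2.022 = 0.4946, giving θ_B = 26.32°.
At Brewster's angle the reflected and refracted rays are perpendicular, so θ_t = 90° − θ_B = 90° − 26.32° = 63.68°.

θ_t ≈ 63.68°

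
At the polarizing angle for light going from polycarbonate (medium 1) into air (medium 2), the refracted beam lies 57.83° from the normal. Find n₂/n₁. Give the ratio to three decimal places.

n₂/n₁ ≈ 0.629

θ_B + θ_t = 90°, so θ_B = 90° − 57.83° = 32.17°.
Then n₂/n₁ = tan θ_B = tan 32.17° = 0.629.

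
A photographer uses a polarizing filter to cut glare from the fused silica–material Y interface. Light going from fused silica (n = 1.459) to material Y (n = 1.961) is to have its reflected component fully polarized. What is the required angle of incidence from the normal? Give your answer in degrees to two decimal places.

θ_B ≈ 53.35°

Brewster's condition: tan θ_B = n₂/n₁ = 1.961/1.459 = 1.3441. Taking the arctangent, θ_B = 53.35°.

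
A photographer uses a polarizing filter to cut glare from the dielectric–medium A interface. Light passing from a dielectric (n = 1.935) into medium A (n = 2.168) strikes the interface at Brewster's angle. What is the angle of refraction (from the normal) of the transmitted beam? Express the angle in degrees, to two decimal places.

First find Brewster's angle: tan θ_B = 2.168/1.935 = 1.1204, giving θ_B = 48.25°.
Since θ_B + θ_t = 90° at Brewster incidence, θ_t = 90° − 48.25° = 41.75°.

θ_t ≈ 41.75°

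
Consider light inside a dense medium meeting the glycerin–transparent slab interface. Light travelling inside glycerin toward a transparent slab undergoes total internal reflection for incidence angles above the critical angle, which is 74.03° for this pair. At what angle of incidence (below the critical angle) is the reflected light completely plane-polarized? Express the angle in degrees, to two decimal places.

n₂/n₁ = sin θ_c = sin 74.03° = 0.9614.
tan θ_B equals the same ratio, so θ_B = arctan(0.9614) = 43.87°.

θ_B ≈ 43.87°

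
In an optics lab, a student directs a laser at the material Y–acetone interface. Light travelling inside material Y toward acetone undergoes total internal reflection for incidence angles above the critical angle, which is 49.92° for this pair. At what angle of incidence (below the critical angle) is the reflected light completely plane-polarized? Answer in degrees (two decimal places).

θ_B ≈ 37.42°

n₂/n₁ = sin θ_c = sin 49.92° = 0.7651.
tan θ_B equals the same ratio, so θ_B = arctan(0.7651) = 37.42°.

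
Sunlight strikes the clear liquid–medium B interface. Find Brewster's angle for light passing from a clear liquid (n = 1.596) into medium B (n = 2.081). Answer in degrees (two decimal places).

At Brewster's angle the reflected and refracted rays are perpendicular, which with Snell's law gives tan θ_B = n₂/n₁.
Brewster's condition: tan θ_B = n₂/n₁ = 2.081/1.596 = 1.3039. Taking the arctangent, θ_B = 52.51°.

θ_B ≈ 52.51°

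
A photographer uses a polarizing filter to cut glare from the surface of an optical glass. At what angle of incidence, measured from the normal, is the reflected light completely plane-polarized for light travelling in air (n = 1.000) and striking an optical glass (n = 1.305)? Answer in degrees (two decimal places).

θ_B ≈ 52.54°

Brewster's condition: tan θ_B = n₂/n₁ = 1.305/1.000 = 1.3050. Taking the arctangent, θ_B = 52.54°.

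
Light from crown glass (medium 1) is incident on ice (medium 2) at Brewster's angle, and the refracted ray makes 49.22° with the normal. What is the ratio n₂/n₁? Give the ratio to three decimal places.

At Brewster incidence θ_B = 90° − θ_t = 90° − 49.22° = 40.78°.
Then n₂/n₁ = tan θ_B = tan 40.78° = 0.863.

n₂/n₁ ≈ 0.863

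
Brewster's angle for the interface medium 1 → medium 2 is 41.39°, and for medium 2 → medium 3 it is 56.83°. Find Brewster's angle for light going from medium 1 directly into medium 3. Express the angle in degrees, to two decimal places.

tan θ_B(1→2) = n₂/n₁ = tan 41.39° = 0.8813.
tan θ_B(2→3) = n₃/n₂ = tan 56.83° = 1.5299.
Multiplying, n₃/n₁ = 0.8813 × 1.5299 = 1.3483, and θ_B(1→3) = arctan 1.3483 = 53.44°.

θ_B ≈ 53.44°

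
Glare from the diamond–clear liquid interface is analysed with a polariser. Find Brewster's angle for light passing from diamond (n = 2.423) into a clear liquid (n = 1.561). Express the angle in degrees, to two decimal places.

θ_B ≈ 32.79°

Brewster's condition: tan θ_B = n₂/n₁ = 1.561/2.423 = 0.6442.
So θ_B = arctan 0.6442 = 32.79°.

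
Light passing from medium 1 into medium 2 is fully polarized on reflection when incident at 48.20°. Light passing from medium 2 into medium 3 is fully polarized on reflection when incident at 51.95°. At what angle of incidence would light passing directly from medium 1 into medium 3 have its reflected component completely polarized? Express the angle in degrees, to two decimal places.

Each Brewster angle gives a ratio: n₂/n₁ = tan 48.20° = 1.1184, n₃/n₂ = tan 51.95° = 1.2776.
Multiplying, n₃/n₁ = 1.1184 × 1.2776 = 1.4290, and θ_B(1→3) = arctan 1.4290 = 55.02°.

θ_B ≈ 55.02°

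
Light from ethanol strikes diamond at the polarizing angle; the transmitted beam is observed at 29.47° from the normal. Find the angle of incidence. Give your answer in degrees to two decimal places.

At Brewster's angle the reflected and refracted rays are perpendicular, so θ_B + θ_t = 90°.
So θ_B = 90° − θ_t = 90° − 29.47° = 60.53°.

θ_B ≈ 60.53°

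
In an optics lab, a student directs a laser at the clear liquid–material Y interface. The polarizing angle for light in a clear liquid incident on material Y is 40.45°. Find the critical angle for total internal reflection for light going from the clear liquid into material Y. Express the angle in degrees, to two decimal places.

θ_c ≈ 58.49°

n₂/n₁ = tan 40.45° = 0.8526; the critical angle satisfies sin θ_c = n₂/n₁.
θ_c = arcsin(0.8526) = 58.49°.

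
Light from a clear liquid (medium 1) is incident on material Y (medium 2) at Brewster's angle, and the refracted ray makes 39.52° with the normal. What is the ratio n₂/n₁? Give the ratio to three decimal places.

θ_B + θ_t = 90°, so θ_B = 90° − 39.52° = 50.48°.
Then n₂/n₁ = tan θ_B = tan 50.48° = 1.212.

n₂/n₁ ≈ 1.212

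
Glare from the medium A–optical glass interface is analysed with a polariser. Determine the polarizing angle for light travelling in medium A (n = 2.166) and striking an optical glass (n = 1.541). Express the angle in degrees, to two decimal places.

θ_B ≈ 35.43°

Brewster's condition: tan θ_B = n₂/n₁ = 1.541/2.166 = 0.7114.
So θ_B = arctan 0.7114 = 35.43°.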